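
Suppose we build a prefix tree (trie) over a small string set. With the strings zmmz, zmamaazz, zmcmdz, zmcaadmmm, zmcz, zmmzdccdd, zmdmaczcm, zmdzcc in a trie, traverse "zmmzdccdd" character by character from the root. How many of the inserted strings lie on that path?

2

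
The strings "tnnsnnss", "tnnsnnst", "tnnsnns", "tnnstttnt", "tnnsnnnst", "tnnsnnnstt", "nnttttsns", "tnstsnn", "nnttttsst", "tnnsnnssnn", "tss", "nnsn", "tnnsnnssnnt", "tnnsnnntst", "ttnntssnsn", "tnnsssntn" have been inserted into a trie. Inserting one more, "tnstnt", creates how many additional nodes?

Walking "tnstnt" from the root, the first 4 characters ("tnst") follow existing edges; "n" is the first miss.
Each of the 2 remaining characters creates one node.

2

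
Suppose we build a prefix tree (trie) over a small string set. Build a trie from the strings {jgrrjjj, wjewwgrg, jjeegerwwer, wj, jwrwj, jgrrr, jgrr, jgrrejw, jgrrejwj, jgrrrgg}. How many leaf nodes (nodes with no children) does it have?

6

Leaves are exactly the stored words that no other stored word extends.
Those words: "jgrrejwj", "jgrrjjj", "jgrrrgg", "jjeegerwwer", "jwrwj", "wjewwgrg"
Leaf count: 6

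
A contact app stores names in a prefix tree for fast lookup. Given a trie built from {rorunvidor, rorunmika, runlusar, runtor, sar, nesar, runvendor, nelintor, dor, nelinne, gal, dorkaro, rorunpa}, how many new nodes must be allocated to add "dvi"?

Walking "dvi" from the root, the first 1 characters ("d") follow existing edges; "v" is the first miss.
So 3 − 1 = 2 new nodes.

2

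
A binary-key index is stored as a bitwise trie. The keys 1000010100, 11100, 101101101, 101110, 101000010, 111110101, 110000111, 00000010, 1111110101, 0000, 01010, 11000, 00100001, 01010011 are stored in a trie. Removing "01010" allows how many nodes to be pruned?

After clearing the end-marker at "01010", prune upward until reaching a node still needed by another word.
Every node on "01010" is still needed (e.g. by "01010011"), so nothing is freed.
Nodes removed: 0

0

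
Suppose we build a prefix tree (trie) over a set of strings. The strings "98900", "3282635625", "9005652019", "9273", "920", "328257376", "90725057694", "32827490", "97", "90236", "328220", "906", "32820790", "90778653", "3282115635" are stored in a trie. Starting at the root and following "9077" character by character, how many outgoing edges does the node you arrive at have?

The children of the "9077" node are the distinct next characters among strings starting with "9077".
Distinct next characters after "9077": 8.
That node has 1 child edge.

1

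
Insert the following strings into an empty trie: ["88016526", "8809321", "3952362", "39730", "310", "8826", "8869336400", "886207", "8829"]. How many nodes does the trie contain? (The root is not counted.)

38

Trace insertions, counting only characters that open a new branch:
  "88016526" → 8 new (8, 8, 0, 1, 6, 5, 2, 6)
  "8809321" → prefix "880" already present; 4 new (9, 3, 2, 1)
  "3952362" → 7 new (3, 9, 5, 2, 3, 6, 2)
  "39730" → prefix "39" already present; 3 new (7, 3, 0)
  "310" → prefix "3" already present; 2 new (1, 0)
  "8826" → prefix "88" already present; 2 new (2, 6)
  "8869336400" → prefix "88" already present; 8 new (6, 9, 3, 3, 6, 4, 0, 0)
  "886207" → prefix "886" already present; 3 new (2, 0, 7)
  "8829" → prefix "882" already present; 1 new (9)
Total nodes = 8 + 4 + 7 + 3 + 2 + 2 + 8 + 3 + 1 = 38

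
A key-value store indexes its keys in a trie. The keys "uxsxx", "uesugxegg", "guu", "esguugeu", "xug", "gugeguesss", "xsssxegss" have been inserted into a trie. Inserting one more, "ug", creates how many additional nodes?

1

Walking "ug" from the root, the first 1 characters ("u") follow existing edges; "g" is the first miss.
New nodes needed: |"ug"| − 1 = 2 − 1 = 1.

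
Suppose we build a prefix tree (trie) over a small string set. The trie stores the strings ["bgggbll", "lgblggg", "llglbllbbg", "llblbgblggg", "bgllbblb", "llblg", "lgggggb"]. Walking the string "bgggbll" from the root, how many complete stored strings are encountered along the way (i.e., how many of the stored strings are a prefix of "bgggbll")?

1

Walk "bgggbll" from the root; an end-of-word marker is hit whenever a stored word is a prefix of "bgggbll".
Prefixes of the query that are stored words: "bgggbll"
Count: 1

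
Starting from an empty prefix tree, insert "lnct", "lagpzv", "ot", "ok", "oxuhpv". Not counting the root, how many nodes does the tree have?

17

Trie structure (* marks end of a word):
(root)
├─ l
│  ├─ a
│  │  └─ g
│  │     └─ p
│  │        └─ z
│  │           └─ v *
│  └─ n
│     └─ c
│        └─ t *
└─ o
   ├─ k *
   ├─ t *
   └─ x
      └─ u
         └─ h
            └─ p
               └─ v *
Counting every labelled node above: 17.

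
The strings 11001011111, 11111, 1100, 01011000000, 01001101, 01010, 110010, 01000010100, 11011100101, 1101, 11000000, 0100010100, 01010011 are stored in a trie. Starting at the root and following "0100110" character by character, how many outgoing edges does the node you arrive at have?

Follow the path "0100110" to its node, then look at its outgoing edges.
Distinct next characters after "0100110": 1.
That node has 1 child edge.

1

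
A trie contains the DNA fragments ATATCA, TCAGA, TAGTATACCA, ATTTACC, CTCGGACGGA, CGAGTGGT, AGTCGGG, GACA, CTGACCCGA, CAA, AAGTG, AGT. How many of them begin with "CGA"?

Walk to "CGA"; the words in its subtree are exactly those with that prefix.
Words under "CGA": CGAGTGGT
Count: 1

1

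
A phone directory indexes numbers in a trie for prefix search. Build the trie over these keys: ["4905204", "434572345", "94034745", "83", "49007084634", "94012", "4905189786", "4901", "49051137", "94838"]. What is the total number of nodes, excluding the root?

48

Insert word by word; a character creates a node only if that edge doesn't already exist:
  "4905204" → 7 new (4, 9, 0, 5, 2, 0, 4)
  "434572345" → prefix "4" already present; 8 new (3, 4, 5, 7, 2, 3, 4, 5)
  "94034745" → 8 new (9, 4, 0, 3, 4, 7, 4, 5)
  "83" → 2 new (8, 3)
  "49007084634" → prefix "490" already present; 8 new (0, 7, 0, 8, 4, 6, 3, 4)
  "94012" → prefix "940" already present; 2 new (1, 2)
  "4905189786" → prefix "4905" already present; 6 new (1, 8, 9, 7, 8, 6)
  "4901" → prefix "490" already present; 1 new (1)
  "49051137" → prefix "49051" already present; 3 new (1, 3, 7)
  "94838" → prefix "94" already present; 3 new (8, 3, 8)
Total nodes = 7 + 8 + 8 + 2 + 8 + 2 + 6 + 1 + 3 + 3 = 48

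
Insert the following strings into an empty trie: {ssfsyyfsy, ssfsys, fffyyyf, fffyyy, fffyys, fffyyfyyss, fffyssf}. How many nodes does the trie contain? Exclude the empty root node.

Trie structure (* marks end of a word):
(root)
├─ f
│  └─ f
│     └─ f
│        └─ y
│           ├─ s
│           │  └─ s
│           │     └─ f *
│           └─ y
│              ├─ f
│              │  └─ y
│              │     └─ y
│              │        └─ s
│              │           └─ s *
│              ├─ s *
│              └─ y *
│                 └─ f *
└─ s
   └─ s
      └─ f
         └─ s
            └─ y
               ├─ s *
               └─ y
                  └─ f
                     └─ s
                        └─ y *
Counting every labelled node above: 26.

26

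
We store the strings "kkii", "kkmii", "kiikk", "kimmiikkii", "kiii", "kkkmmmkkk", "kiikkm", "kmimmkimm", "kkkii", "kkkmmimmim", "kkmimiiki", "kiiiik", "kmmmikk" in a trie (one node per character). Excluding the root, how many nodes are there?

55

Insert word by word; a character creates a node only if that edge doesn't already exist:
  "kkii" → 4 new (k, k, i, i)
  "kkmii" → prefix "kk" already present; 3 new (m, i, i)
  "kiikk" → prefix "k" already present; 4 new (i, i, k, k)
  "kimmiikkii" → prefix "ki" already present; 8 new (m, m, i, i, k, k, i, i)
  "kiii" → prefix "kii" already present; 1 new (i)
  "kkkmmmkkk" → prefix "kk" already present; 7 new (k, m, m, m, k, k, k)
  "kiikkm" → prefix "kiikk" already present; 1 new (m)
  "kmimmkimm" → prefix "k" already present; 8 new (m, i, m, m, k, i, m, m)
  "kkkii" → prefix "kkk" already present; 2 new (i, i)
  "kkkmmimmim" → prefix "kkkmm" already present; 5 new (i, m, m, i, m)
  "kkmimiiki" → prefix "kkmi" already present; 5 new (m, i, i, k, i)
  "kiiiik" → prefix "kiii" already present; 2 new (i, k)
  "kmmmikk" → prefix "km" already present; 5 new (m, m, i, k, k)
Total nodes = 4 + 3 + 4 + 8 + 1 + 7 + 1 + 8 + 2 + 5 + 5 + 2 + 5 = 55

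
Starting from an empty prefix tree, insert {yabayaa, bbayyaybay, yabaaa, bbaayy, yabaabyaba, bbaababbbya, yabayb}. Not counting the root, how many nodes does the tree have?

35

Insert word by word; a character creates a node only if that edge doesn't already exist:
  "yabayaa" → 7 new (y, a, b, a, y, a, a)
  "bbayyaybay" → 10 new (b, b, a, y, y, a, y, b, a, y)
  "yabaaa" → prefix "yaba" already present; 2 new (a, a)
  "bbaayy" → prefix "bba" already present; 3 new (a, y, y)
  "yabaabyaba" → prefix "yabaa" already present; 5 new (b, y, a, b, a)
  "bbaababbbya" → prefix "bbaa" already present; 7 new (b, a, b, b, b, y, a)
  "yabayb" → prefix "yabay" already present; 1 new (b)
Total nodes = 7 + 10 + 2 + 3 + 5 + 7 + 1 = 35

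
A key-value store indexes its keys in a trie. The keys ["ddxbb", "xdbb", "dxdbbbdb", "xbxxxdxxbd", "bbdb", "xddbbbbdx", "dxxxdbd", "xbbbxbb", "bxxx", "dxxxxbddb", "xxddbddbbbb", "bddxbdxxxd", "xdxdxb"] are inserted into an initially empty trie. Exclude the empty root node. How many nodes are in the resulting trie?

For each word, the new-node count is its length minus the longest prefix already in the trie:
  "ddxbb" → 5 new (d, d, x, b, b)
  "xdbb" → 4 new (x, d, b, b)
  "dxdbbbdb" → prefix "d" already present; 7 new (x, d, b, b, b, d, b)
  "xbxxxdxxbd" → prefix "x" already present; 9 new (b, x, x, x, d, x, x, b, d)
  "bbdb" → 4 new (b, b, d, b)
  "xddbbbbdx" → prefix "xd" already present; 7 new (d, b, b, b, b, d, x)
  "dxxxdbd" → prefix "dx" already present; 5 new (x, x, d, b, d)
  "xbbbxbb" → prefix "xb" already present; 5 new (b, b, x, b, b)
  "bxxx" → prefix "b" already present; 3 new (x, x, x)
  "dxxxxbddb" → prefix "dxxx" already present; 5 new (x, b, d, d, b)
  "xxddbddbbbb" → prefix "x" already present; 10 new (x, d, d, b, d, d, b, b, b, b)
  "bddxbdxxxd" → prefix "b" already present; 9 new (d, d, x, b, d, x, x, x, d)
  "xdxdxb" → prefix "xd" already present; 4 new (x, d, x, b)
Total nodes = 5 + 4 + 7 + 9 + 4 + 7 + 5 + 5 + 3 + 5 + 10 + 9 + 4 = 77

77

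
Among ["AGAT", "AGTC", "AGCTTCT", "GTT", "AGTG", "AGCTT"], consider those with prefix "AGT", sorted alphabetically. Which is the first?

Words with prefix "AGT", in lexicographic order: "AGTC", "AGTG"
Position 1: AGTC

AGTC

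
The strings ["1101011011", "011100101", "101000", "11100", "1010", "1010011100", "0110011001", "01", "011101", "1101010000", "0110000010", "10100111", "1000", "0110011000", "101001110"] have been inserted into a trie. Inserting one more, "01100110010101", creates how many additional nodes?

4

Walking "01100110010101" from the root, the first 10 characters ("0110011001") follow existing edges; "0" is the first miss.
New nodes needed: |"01100110010101"| − 10 = 14 − 10 = 4.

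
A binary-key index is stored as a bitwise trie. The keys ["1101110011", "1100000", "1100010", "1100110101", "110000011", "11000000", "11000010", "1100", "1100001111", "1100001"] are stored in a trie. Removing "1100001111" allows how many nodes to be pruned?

3

After clearing the end-marker at "1100001111", prune upward until reaching a node still needed by another word.
The suffix "111" (3 nodes) is used only by "1100001111"; the node for "1100001" still has the child "0", so pruning stops there.
Nodes removed: 3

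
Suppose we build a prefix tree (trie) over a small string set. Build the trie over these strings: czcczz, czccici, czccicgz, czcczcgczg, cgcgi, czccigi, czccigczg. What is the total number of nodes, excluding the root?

Trie structure (* marks end of a word):
(root)
└─ c
   ├─ g
   │  └─ c
   │     └─ g
   │        └─ i *
   └─ z
      └─ c
         └─ c
            ├─ i
            │  ├─ c
            │  │  ├─ g
            │  │  │  └─ z *
            │  │  └─ i *
            │  └─ g
            │     ├─ c
            │     │  └─ z
            │     │     └─ g *
            │     └─ i *
            └─ z
               ├─ c
               │  └─ g
               │     └─ c
               │        └─ z
               │           └─ g *
               └─ z *
Counting every labelled node above: 25.

25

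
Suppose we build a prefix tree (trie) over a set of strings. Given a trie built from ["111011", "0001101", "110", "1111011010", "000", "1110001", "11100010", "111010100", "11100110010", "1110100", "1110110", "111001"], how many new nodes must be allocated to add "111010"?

Every character of "111010" already lies on an existing path (it is a prefix of some stored word).
No new nodes are needed: 0.

0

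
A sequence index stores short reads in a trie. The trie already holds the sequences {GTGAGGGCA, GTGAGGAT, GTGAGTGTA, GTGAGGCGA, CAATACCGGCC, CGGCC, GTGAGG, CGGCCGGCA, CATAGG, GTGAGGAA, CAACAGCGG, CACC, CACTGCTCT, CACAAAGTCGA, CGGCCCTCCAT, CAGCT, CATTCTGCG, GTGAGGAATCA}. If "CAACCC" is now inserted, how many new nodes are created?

2

The longest prefix of "CAACCC" already in the trie is "CAAC" (length 4).
New nodes needed: |"CAACCC"| − 4 = 6 − 4 = 2.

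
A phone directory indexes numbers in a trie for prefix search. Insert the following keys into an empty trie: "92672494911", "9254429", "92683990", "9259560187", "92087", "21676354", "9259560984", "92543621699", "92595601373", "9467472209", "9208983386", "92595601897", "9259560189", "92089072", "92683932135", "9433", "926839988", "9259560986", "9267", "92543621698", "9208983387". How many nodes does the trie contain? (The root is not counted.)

Insert word by word; a character creates a node only if that edge doesn't already exist:
  "92672494911" → 11 new (9, 2, 6, 7, 2, 4, 9, 4, 9, 1, 1)
  "9254429" → prefix "92" already present; 5 new (5, 4, 4, 2, 9)
  "92683990" → prefix "926" already present; 5 new (8, 3, 9, 9, 0)
  "9259560187" → prefix "925" already present; 7 new (9, 5, 6, 0, 1, 8, 7)
  "92087" → prefix "92" already present; 3 new (0, 8, 7)
  "21676354" → 8 new (2, 1, 6, 7, 6, 3, 5, 4)
  "9259560984" → prefix "9259560" already present; 3 new (9, 8, 4)
  "92543621699" → prefix "9254" already present; 7 new (3, 6, 2, 1, 6, 9, 9)
  "92595601373" → prefix "92595601" already present; 3 new (3, 7, 3)
  "9467472209" → prefix "9" already present; 9 new (4, 6, 7, 4, 7, 2, 2, 0, 9)
  "9208983386" → prefix "9208" already present; 6 new (9, 8, 3, 3, 8, 6)
  "92595601897" → prefix "925956018" already present; 2 new (9, 7)
  "9259560189" → prefix "9259560189" already present; 0 new (none)
  "92089072" → prefix "92089" already present; 3 new (0, 7, 2)
  "92683932135" → prefix "926839" already present; 5 new (3, 2, 1, 3, 5)
  "9433" → prefix "94" already present; 2 new (3, 3)
  "926839988" → prefix "9268399" already present; 2 new (8, 8)
  "9259560986" → prefix "925956098" already present; 1 new (6)
  "9267" → prefix "9267" already present; 0 new (none)
  "92543621698" → prefix "9254362169" already present; 1 new (8)
  "9208983387" → prefix "920898338" already present; 1 new (7)
Total nodes = 11 + 5 + 5 + 7 + 3 + 8 + 3 + 7 + 3 + 9 + 6 + 2 + 0 + 3 + 5 + 2 + 2 + 1 + 0 + 1 + 1 = 84

84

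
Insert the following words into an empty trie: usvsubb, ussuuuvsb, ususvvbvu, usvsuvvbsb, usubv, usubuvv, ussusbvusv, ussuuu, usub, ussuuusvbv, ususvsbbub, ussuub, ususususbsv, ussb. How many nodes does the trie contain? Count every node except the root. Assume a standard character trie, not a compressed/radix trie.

55

Count nodes per top-level branch (shared prefixes stored once):
  'u'-branch (ussb, ussusbvusv, ussuub, ussuuu, ussuuusvbv, ussuuuvsb, usub, usubuvv, usubv, ususususbsv, ususvsbbub, ususvvbvu, usvsubb, usvsuvvbsb): 55 nodes
Sum: 55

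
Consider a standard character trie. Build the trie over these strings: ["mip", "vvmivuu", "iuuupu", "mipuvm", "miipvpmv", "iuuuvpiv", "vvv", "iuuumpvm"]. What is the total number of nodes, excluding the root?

34

Count nodes per top-level branch (shared prefixes stored once):
  'i'-branch (iuuumpvm, iuuupu, iuuuvpiv): 14 nodes
  'm'-branch (miipvpmv, mip, mipuvm): 12 nodes
  'v'-branch (vvmivuu, vvv): 8 nodes
Sum: 34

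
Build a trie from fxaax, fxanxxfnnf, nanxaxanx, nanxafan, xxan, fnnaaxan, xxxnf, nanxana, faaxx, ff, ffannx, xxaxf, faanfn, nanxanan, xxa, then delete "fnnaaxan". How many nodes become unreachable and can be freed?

A node on "fnnaaxan"'s path can go only if nothing else ends at it or branches off below it.
The suffix "nnaaxan" (7 nodes) is used only by "fnnaaxan"; the node for "f" still has the child "x", so pruning stops there.
Nodes removed: 7

7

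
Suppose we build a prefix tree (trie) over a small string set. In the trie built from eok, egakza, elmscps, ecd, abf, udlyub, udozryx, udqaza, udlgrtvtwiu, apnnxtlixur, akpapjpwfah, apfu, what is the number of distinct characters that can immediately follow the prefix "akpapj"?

1

Walk "akpapj" from the root, arriving at one node.
Characters that immediately follow "akpapj" among the stored strings: {p}.
That node has 1 child edge.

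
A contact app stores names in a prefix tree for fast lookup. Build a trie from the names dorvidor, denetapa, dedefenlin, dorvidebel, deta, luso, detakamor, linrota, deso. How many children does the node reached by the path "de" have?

4

The children of the "de" node are the distinct next characters among strings starting with "de".
Characters that immediately follow "de" among the stored strings: {d, n, s, t}.
That node has 4 child edges.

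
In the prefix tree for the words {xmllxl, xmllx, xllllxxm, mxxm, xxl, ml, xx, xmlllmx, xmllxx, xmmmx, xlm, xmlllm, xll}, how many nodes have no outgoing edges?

Leaves are exactly the stored words that no other stored word extends.
Those words: "ml", "mxxm", "xllllxxm", "xlm", "xmlllmx", "xmllxl", "xmllxx", "xmmmx", "xxl"
Leaf count: 9

9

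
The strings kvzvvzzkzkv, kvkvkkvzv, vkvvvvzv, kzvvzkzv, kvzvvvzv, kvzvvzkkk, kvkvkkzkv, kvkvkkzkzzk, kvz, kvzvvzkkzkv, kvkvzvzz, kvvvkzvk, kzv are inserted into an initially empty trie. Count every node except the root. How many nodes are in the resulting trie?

58

For each word, the new-node count is its length minus the longest prefix already in the trie:
  "kvzvvzzkzkv" → 11 new (k, v, z, v, v, z, z, k, z, k, v)
  "kvkvkkvzv" → prefix "kv" already present; 7 new (k, v, k, k, v, z, v)
  "vkvvvvzv" → 8 new (v, k, v, v, v, v, z, v)
  "kzvvzkzv" → prefix "k" already present; 7 new (z, v, v, z, k, z, v)
  "kvzvvvzv" → prefix "kvzvv" already present; 3 new (v, z, v)
  "kvzvvzkkk" → prefix "kvzvvz" already present; 3 new (k, k, k)
  "kvkvkkzkv" → prefix "kvkvkk" already present; 3 new (z, k, v)
  "kvkvkkzkzzk" → prefix "kvkvkkzk" already present; 3 new (z, z, k)
  "kvz" → prefix "kvz" already present; 0 new (none)
  "kvzvvzkkzkv" → prefix "kvzvvzkk" already present; 3 new (z, k, v)
  "kvkvzvzz" → prefix "kvkv" already present; 4 new (z, v, z, z)
  "kvvvkzvk" → prefix "kv" already present; 6 new (v, v, k, z, v, k)
  "kzv" → prefix "kzv" already present; 0 new (none)
Total nodes = 11 + 7 + 8 + 7 + 3 + 3 + 3 + 3 + 0 + 3 + 4 + 6 + 0 = 58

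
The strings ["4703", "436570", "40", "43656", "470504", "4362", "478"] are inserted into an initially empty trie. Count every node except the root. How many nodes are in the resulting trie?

16

Trace insertions, counting only characters that open a new branch:
  "4703" → 4 new (4, 7, 0, 3)
  "436570" → prefix "4" already present; 5 new (3, 6, 5, 7, 0)
  "40" → prefix "4" already present; 1 new (0)
  "43656" → prefix "4365" already present; 1 new (6)
  "470504" → prefix "470" already present; 3 new (5, 0, 4)
  "4362" → prefix "436" already present; 1 new (2)
  "478" → prefix "47" already present; 1 new (8)
Total nodes = 4 + 5 + 1 + 1 + 3 + 1 + 1 = 16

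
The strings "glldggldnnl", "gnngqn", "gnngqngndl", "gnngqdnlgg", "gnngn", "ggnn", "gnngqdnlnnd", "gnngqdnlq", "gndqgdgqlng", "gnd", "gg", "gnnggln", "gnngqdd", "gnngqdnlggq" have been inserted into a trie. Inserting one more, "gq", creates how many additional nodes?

"g" is already a path in the trie; the remaining "q" must be added.
So 2 − 1 = 1 new nodes.

1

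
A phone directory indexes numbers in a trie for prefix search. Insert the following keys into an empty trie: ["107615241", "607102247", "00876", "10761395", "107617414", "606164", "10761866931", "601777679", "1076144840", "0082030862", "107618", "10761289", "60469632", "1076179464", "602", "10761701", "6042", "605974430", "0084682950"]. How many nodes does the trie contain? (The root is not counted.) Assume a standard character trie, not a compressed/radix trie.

For each word, the new-node count is its length minus the longest prefix already in the trie:
  "107615241" → 9 new (1, 0, 7, 6, 1, 5, 2, 4, 1)
  "607102247" → 9 new (6, 0, 7, 1, 0, 2, 2, 4, 7)
  "00876" → 5 new (0, 0, 8, 7, 6)
  "10761395" → prefix "10761" already present; 3 new (3, 9, 5)
  "107617414" → prefix "10761" already present; 4 new (7, 4, 1, 4)
  "606164" → prefix "60" already present; 4 new (6, 1, 6, 4)
  "10761866931" → prefix "10761" already present; 6 new (8, 6, 6, 9, 3, 1)
  "601777679" → prefix "60" already present; 7 new (1, 7, 7, 7, 6, 7, 9)
  "1076144840" → prefix "10761" already present; 5 new (4, 4, 8, 4, 0)
  "0082030862" → prefix "008" already present; 7 new (2, 0, 3, 0, 8, 6, 2)
  "107618" → prefix "107618" already present; 0 new (none)
  "10761289" → prefix "10761" already present; 3 new (2, 8, 9)
  "60469632" → prefix "60" already present; 6 new (4, 6, 9, 6, 3, 2)
  "1076179464" → prefix "107617" already present; 4 new (9, 4, 6, 4)
  "602" → prefix "60" already present; 1 new (2)
  "10761701" → prefix "107617" already present; 2 new (0, 1)
  "6042" → prefix "604" already present; 1 new (2)
  "605974430" → prefix "60" already present; 7 new (5, 9, 7, 4, 4, 3, 0)
  "0084682950" → prefix "008" already present; 7 new (4, 6, 8, 2, 9, 5, 0)
Total nodes = 9 + 9 + 5 + 3 + 4 + 4 + 6 + 7 + 5 + 7 + 0 + 3 + 6 + 4 + 1 + 2 + 1 + 7 + 7 = 90

90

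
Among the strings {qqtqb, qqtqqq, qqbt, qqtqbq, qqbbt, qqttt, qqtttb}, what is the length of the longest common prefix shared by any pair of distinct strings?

5

Look for the deepest trie node that still has at least two words in its subtree.
e.g. "qqtqb" and "qqtqbq" share the prefix "qqtqb" of length 5; no pair shares a longer one.
Longest shared-prefix length: 5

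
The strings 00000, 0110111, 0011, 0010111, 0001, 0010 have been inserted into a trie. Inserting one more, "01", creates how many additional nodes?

0

"01" is already a full path in the trie; only an end-marker is added.
No new nodes are needed: 0.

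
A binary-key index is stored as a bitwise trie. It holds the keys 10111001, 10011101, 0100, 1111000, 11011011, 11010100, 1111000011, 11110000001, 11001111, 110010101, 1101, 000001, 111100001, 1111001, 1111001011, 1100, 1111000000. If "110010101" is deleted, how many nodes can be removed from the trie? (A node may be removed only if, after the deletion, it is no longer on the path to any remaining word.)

After clearing the end-marker at "110010101", prune upward until reaching a node still needed by another word.
The suffix "0101" (4 nodes) is used only by "110010101"; the node for "11001" still has the child "1", so pruning stops there.
Nodes removed: 4

4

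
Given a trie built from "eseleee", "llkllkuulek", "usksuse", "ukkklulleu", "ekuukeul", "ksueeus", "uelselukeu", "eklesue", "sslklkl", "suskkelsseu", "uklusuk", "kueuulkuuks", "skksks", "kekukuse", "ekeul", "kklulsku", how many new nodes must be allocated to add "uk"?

0

Every character of "uk" already lies on an existing path (it is a prefix of some stored word).
No new nodes are needed: 0.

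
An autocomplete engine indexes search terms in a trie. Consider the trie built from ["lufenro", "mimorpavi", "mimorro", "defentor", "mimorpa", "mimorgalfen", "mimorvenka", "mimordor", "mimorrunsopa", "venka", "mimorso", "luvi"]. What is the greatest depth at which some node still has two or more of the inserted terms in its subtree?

7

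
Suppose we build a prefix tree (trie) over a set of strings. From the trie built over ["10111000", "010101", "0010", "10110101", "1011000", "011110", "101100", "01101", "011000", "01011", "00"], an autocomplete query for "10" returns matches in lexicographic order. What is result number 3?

Words with prefix "10", in lexicographic order: "101100", "1011000", "10110101", "10111000"
Position 3: 10110101

10110101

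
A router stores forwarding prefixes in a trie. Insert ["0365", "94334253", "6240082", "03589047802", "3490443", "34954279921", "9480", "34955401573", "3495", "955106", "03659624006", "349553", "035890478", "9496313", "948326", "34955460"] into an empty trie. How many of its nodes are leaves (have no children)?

Leaves are exactly the stored words that no other stored word extends.
Those words: "03589047802", "03659624006", "3490443", "34954279921", "349553", "34955401573", "34955460", "6240082", "94334253", "9480", "948326", "9496313", "955106"
Leaf count: 13

13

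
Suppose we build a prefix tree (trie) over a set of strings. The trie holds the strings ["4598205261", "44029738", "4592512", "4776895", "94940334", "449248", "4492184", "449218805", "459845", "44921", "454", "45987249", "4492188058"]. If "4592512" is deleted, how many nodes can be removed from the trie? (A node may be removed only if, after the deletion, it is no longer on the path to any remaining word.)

A node on "4592512"'s path can go only if nothing else ends at it or branches off below it.
The suffix "2512" (4 nodes) is used only by "4592512"; the node for "459" still has the child "8", so pruning stops there.
Nodes removed: 4

4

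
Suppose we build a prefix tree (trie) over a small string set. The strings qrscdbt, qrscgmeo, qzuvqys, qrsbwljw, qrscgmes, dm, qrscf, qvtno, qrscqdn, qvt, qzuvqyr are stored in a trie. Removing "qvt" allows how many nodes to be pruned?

A node on "qvt"'s path can go only if nothing else ends at it or branches off below it.
Every node on "qvt" is still needed (e.g. by "qvtno"), so nothing is freed.
Nodes removed: 0

0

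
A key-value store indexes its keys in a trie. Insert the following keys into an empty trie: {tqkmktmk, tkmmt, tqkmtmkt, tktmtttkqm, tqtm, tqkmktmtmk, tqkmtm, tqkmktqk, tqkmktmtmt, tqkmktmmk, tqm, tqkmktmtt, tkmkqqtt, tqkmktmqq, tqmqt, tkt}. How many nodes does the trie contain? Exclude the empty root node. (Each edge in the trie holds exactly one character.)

45

Trace insertions, counting only characters that open a new branch:
  "tqkmktmk" → 8 new (t, q, k, m, k, t, m, k)
  "tkmmt" → prefix "t" already present; 4 new (k, m, m, t)
  "tqkmtmkt" → prefix "tqkm" already present; 4 new (t, m, k, t)
  "tktmtttkqm" → prefix "tk" already present; 8 new (t, m, t, t, t, k, q, m)
  "tqtm" → prefix "tq" already present; 2 new (t, m)
  "tqkmktmtmk" → prefix "tqkmktm" already present; 3 new (t, m, k)
  "tqkmtm" → prefix "tqkmtm" already present; 0 new (none)
  "tqkmktqk" → prefix "tqkmkt" already present; 2 new (q, k)
  "tqkmktmtmt" → prefix "tqkmktmtm" already present; 1 new (t)
  "tqkmktmmk" → prefix "tqkmktm" already present; 2 new (m, k)
  "tqm" → prefix "tq" already present; 1 new (m)
  "tqkmktmtt" → prefix "tqkmktmt" already present; 1 new (t)
  "tkmkqqtt" → prefix "tkm" already present; 5 new (k, q, q, t, t)
  "tqkmktmqq" → prefix "tqkmktm" already present; 2 new (q, q)
  "tqmqt" → prefix "tqm" already present; 2 new (q, t)
  "tkt" → prefix "tkt" already present; 0 new (none)
Total nodes = 8 + 4 + 4 + 8 + 2 + 3 + 0 + 2 + 1 + 2 + 1 + 1 + 5 + 2 + 2 + 0 = 45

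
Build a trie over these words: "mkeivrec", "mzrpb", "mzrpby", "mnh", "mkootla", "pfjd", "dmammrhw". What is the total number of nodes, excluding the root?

32

Trie structure (* marks end of a word):
(root)
├─ d
│  └─ m
│     └─ a
│        └─ m
│           └─ m
│              └─ r
│                 └─ h
│                    └─ w *
├─ m
│  ├─ k
│  │  ├─ e
│  │  │  └─ i
│  │  │     └─ v
│  │  │        └─ r
│  │  │           └─ e
│  │  │              └─ c *
│  │  └─ o
│  │     └─ o
│  │        └─ t
│  │           └─ l
│  │              └─ a *
│  ├─ n
│  │  └─ h *
│  └─ z
│     └─ r
│        └─ p
│           └─ b *
│              └─ y *
└─ p
   └─ f
      └─ j
         └─ d *
Counting every labelled node above: 32.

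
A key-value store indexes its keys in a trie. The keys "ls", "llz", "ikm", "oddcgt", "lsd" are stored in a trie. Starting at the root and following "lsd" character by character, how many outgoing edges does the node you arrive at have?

The children of the "lsd" node are the distinct next characters among strings starting with "lsd".
No stored string extends past "lsd".
That node has 0 child edges.

0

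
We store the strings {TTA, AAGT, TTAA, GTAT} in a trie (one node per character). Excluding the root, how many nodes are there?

Trace insertions, counting only characters that open a new branch:
  "TTA" → 3 new (T, T, A)
  "AAGT" → 4 new (A, A, G, T)
  "TTAA" → prefix "TTA" already present; 1 new (A)
  "GTAT" → 4 new (G, T, A, T)
Total nodes = 3 + 4 + 1 + 4 = 12

12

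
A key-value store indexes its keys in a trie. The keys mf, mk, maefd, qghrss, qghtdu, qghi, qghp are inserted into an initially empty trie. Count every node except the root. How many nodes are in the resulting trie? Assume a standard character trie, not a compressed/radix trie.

Trie structure (* marks end of a word):
(root)
├─ m
│  ├─ a
│  │  └─ e
│  │     └─ f
│  │        └─ d *
│  ├─ f *
│  └─ k *
└─ q
   └─ g
      └─ h
         ├─ i *
         ├─ p *
         ├─ r
         │  └─ s
         │     └─ s *
         └─ t
            └─ d
               └─ u *
Counting every labelled node above: 18.

18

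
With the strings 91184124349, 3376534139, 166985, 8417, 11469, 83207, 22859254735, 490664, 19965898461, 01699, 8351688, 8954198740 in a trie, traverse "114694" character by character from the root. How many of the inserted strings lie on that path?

1

Check each prefix of "114694" against the stored set — each match is an end-marker on the path.
Prefixes of the query that are stored words: "11469"
Count: 1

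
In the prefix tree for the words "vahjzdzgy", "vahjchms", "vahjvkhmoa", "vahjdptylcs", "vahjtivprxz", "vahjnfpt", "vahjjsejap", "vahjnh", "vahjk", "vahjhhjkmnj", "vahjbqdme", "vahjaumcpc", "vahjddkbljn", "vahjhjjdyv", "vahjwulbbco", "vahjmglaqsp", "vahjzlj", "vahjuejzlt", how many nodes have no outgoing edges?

18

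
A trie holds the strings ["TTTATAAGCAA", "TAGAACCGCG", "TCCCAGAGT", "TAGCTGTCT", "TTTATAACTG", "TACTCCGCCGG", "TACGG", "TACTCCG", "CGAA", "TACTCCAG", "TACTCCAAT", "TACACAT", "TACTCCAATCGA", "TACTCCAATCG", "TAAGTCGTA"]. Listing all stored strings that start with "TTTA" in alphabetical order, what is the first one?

TTTATAACTG

DFS of the "TTTA" subtree visits, in order: "TTTATAACTG", "TTTATAAGCAA"
The 1st is TTTATAACTG.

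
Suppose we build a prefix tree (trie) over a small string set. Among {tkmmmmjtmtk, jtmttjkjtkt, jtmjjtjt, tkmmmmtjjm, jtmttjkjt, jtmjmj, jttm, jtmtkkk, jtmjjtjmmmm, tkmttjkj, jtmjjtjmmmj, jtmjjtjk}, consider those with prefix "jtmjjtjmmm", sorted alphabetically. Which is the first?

jtmjjtjmmmj

Words with prefix "jtmjjtjmmm", in lexicographic order: "jtmjjtjmmmj", "jtmjjtjmmmm"
The 1st is jtmjjtjmmmj.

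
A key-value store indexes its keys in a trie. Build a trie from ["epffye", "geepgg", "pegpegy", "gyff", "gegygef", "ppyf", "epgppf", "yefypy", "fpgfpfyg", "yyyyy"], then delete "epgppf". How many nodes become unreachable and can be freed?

4

After clearing the end-marker at "epgppf", prune upward until reaching a node still needed by another word.
The suffix "gppf" (4 nodes) is used only by "epgppf"; the node for "ep" still has the child "f", so pruning stops there.
Nodes removed: 4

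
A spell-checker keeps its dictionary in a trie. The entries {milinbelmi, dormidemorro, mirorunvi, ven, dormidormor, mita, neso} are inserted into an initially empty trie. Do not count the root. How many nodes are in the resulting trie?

43

For each word, the new-node count is its length minus the longest prefix already in the trie:
  "milinbelmi" → 10 new (m, i, l, i, n, b, e, l, m, i)
  "dormidemorro" → 12 new (d, o, r, m, i, d, e, m, o, r, r, o)
  "mirorunvi" → prefix "mi" already present; 7 new (r, o, r, u, n, v, i)
  "ven" → 3 new (v, e, n)
  "dormidormor" → prefix "dormid" already present; 5 new (o, r, m, o, r)
  "mita" → prefix "mi" already present; 2 new (t, a)
  "neso" → 4 new (n, e, s, o)
Total nodes = 10 + 12 + 7 + 3 + 5 + 2 + 4 = 43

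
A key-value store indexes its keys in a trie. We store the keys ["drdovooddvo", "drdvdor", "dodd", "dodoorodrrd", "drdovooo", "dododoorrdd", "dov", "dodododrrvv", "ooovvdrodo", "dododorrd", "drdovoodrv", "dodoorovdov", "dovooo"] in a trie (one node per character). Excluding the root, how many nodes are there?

For each word, the new-node count is its length minus the longest prefix already in the trie:
  "drdovooddvo" → 11 new (d, r, d, o, v, o, o, d, d, v, o)
  "drdvdor" → prefix "drd" already present; 4 new (v, d, o, r)
  "dodd" → prefix "d" already present; 3 new (o, d, d)
  "dodoorodrrd" → prefix "dod" already present; 8 new (o, o, r, o, d, r, r, d)
  "drdovooo" → prefix "drdovoo" already present; 1 new (o)
  "dododoorrdd" → prefix "dodo" already present; 7 new (d, o, o, r, r, d, d)
  "dov" → prefix "do" already present; 1 new (v)
  "dodododrrvv" → prefix "dododo" already present; 5 new (d, r, r, v, v)
  "ooovvdrodo" → 10 new (o, o, o, v, v, d, r, o, d, o)
  "dododorrd" → prefix "dododo" already present; 3 new (r, r, d)
  "drdovoodrv" → prefix "drdovood" already present; 2 new (r, v)
  "dodoorovdov" → prefix "dodooro" already present; 4 new (v, d, o, v)
  "dovooo" → prefix "dov" already present; 3 new (o, o, o)
Total nodes = 11 + 4 + 3 + 8 + 1 + 7 + 1 + 5 + 10 + 3 + 2 + 4 + 3 = 62

62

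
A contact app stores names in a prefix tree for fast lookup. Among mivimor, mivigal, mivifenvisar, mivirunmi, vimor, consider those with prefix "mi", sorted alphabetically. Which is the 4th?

mivirunmi

Filter for "mi…" and sort: "mivifenvisar", "mivigal", "mivimor", "mivirunmi"
Position 4: mivirunmi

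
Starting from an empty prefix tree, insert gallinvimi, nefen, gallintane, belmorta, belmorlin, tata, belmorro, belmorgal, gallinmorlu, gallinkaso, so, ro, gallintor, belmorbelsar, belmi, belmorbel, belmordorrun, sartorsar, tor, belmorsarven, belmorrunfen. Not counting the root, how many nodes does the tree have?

88

For each word, the new-node count is its length minus the longest prefix already in the trie:
  "gallinvimi" → 10 new (g, a, l, l, i, n, v, i, m, i)
  "nefen" → 5 new (n, e, f, e, n)
  "gallintane" → prefix "gallin" already present; 4 new (t, a, n, e)
  "belmorta" → 8 new (b, e, l, m, o, r, t, a)
  "belmorlin" → prefix "belmor" already present; 3 new (l, i, n)
  "tata" → 4 new (t, a, t, a)
  "belmorro" → prefix "belmor" already present; 2 new (r, o)
  "belmorgal" → prefix "belmor" already present; 3 new (g, a, l)
  "gallinmorlu" → prefix "gallin" already present; 5 new (m, o, r, l, u)
  "gallinkaso" → prefix "gallin" already present; 4 new (k, a, s, o)
  "so" → 2 new (s, o)
  "ro" → 2 new (r, o)
  "gallintor" → prefix "gallint" already present; 2 new (o, r)
  "belmorbelsar" → prefix "belmor" already present; 6 new (b, e, l, s, a, r)
  "belmi" → prefix "belm" already present; 1 new (i)
  "belmorbel" → prefix "belmorbel" already present; 0 new (none)
  "belmordorrun" → prefix "belmor" already present; 6 new (d, o, r, r, u, n)
  "sartorsar" → prefix "s" already present; 8 new (a, r, t, o, r, s, a, r)
  "tor" → prefix "t" already present; 2 new (o, r)
  "belmorsarven" → prefix "belmor" already present; 6 new (s, a, r, v, e, n)
  "belmorrunfen" → prefix "belmorr" already present; 5 new (u, n, f, e, n)
Total nodes = 10 + 5 + 4 + 8 + 3 + 4 + 2 + 3 + 5 + 4 + 2 + 2 + 2 + 6 + 1 + 0 + 6 + 8 + 2 + 6 + 5 = 88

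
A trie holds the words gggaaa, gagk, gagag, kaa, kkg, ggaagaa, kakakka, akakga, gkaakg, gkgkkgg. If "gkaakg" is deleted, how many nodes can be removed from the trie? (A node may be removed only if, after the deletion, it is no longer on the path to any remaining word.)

4

Walk "gkaakg" from the leaf back toward the root, removing each node that no remaining word uses.
The suffix "aakg" (4 nodes) is used only by "gkaakg"; the node for "gk" still has the child "g", so pruning stops there.
Nodes removed: 4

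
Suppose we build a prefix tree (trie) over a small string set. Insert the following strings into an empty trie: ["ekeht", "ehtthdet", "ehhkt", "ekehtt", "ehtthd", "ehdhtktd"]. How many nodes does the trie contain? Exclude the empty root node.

22

Insert word by word; a character creates a node only if that edge doesn't already exist:
  "ekeht" → 5 new (e, k, e, h, t)
  "ehtthdet" → prefix "e" already present; 7 new (h, t, t, h, d, e, t)
  "ehhkt" → prefix "eh" already present; 3 new (h, k, t)
  "ekehtt" → prefix "ekeht" already present; 1 new (t)
  "ehtthd" → prefix "ehtthd" already present; 0 new (none)
  "ehdhtktd" → prefix "eh" already present; 6 new (d, h, t, k, t, d)
Total nodes = 5 + 7 + 3 + 1 + 0 + 6 = 22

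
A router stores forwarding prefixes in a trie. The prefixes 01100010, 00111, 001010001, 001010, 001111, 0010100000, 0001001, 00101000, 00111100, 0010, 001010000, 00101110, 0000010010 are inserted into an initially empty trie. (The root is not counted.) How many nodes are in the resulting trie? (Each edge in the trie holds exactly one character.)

38

Count nodes per top-level branch (shared prefixes stored once):
  '0'-branch (0000010010, 0001001, 0010, 001010, 00101000, 001010000, 0010100000, 001010001, 00101110, 00111, 001111, 00111100, 01100010): 38 nodes
Sum: 38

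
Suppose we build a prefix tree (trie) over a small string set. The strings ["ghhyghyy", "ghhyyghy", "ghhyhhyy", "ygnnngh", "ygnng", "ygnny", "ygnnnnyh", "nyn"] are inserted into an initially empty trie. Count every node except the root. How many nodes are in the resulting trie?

Trie structure (* marks end of a word):
(root)
├─ g
│  └─ h
│     └─ h
│        └─ y
│           ├─ g
│           │  └─ h
│           │     └─ y
│           │        └─ y *
│           ├─ h
│           │  └─ h
│           │     └─ y
│           │        └─ y *
│           └─ y
│              └─ g
│                 └─ h
│                    └─ y *
├─ n
│  └─ y
│     └─ n *
└─ y
   └─ g
      └─ n
         └─ n
            ├─ g *
            ├─ n
            │  ├─ g
            │  │  └─ h *
            │  └─ n
            │     └─ y
            │        └─ h *
            └─ y *
Counting every labelled node above: 31.

31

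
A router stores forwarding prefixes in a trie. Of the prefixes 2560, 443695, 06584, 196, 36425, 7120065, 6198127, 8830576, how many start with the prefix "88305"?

1

Traverse to the node for "88305", then collect every word in that subtree.
Matches: "8830576"
Count: 1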